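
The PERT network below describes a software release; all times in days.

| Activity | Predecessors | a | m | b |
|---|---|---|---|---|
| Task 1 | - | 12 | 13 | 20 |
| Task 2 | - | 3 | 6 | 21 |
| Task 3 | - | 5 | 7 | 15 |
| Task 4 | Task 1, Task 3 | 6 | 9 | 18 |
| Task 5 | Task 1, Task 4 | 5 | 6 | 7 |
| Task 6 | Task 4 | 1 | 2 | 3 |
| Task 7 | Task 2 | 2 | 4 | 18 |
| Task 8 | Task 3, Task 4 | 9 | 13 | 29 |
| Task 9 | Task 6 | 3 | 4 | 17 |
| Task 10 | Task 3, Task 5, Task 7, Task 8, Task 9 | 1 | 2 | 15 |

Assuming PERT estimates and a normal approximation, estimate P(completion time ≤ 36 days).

te_Task 1 = (12 + 4·13 + 20)/6 = 84/6 = 14; σ²_Task 1 = ((20−12)/6)² = 1.778
te_Task 2 = (3 + 4·6 + 21)/6 = 48/6 = 8; σ²_Task 2 = ((21−3)/6)² = 9.000
te_Task 3 = (5 + 4·7 + 15)/6 = 48/6 = 8; σ²_Task 3 = ((15−5)/6)² = 2.778
te_Task 4 = (6 + 4·9 + 18)/6 = 60/6 = 10; σ²_Task 4 = ((18−6)/6)² = 4.000
te_Task 5 = (5 + 4·6 + 7)/6 = 36/6 = 6; σ²_Task 5 = ((7−5)/6)² = 0.111
te_Task 6 = (1 + 4·2 + 3)/6 = 12/6 = 2; σ²_Task 6 = ((3−1)/6)² = 0.111
te_Task 7 = (2 + 4·4 + 18)/6 = 36/6 = 6; σ²_Task 7 = ((18−2)/6)² = 7.111
te_Task 8 = (9 + 4·13 + 29)/6 = 90/6 = 15; σ²_Task 8 = ((29−9)/6)² = 11.111
te_Task 9 = (3 + 4·4 + 17)/6 = 36/6 = 6; σ²_Task 9 = ((17−3)/6)² = 5.444
te_Task 10 = (1 + 4·2 + 15)/6 = 24/6 = 4; σ²_Task 10 = ((15−1)/6)² = 5.444

Forward pass:
ES_Task 1 = 0; EF_Task 1 = 14
ES_Task 2 = 0; EF_Task 2 = 8
ES_Task 3 = 0; EF_Task 3 = 8
ES_Task 4 = max(EF_Task 1=14, EF_Task 3=8) = 14; EF_Task 4 = 14+10 = 24
ES_Task 5 = max(EF_Task 1=14, EF_Task 4=24) = 24; EF_Task 5 = 24+6 = 30
ES_Task 6 = 24; EF_Task 6 = 24+2 = 26
ES_Task 7 = 8; EF_Task 7 = 8+6 = 14
ES_Task 8 = max(EF_Task 3=8, EF_Task 4=24) = 24; EF_Task 8 = 24+15 = 39
ES_Task 9 = 26; EF_Task 9 = 26+6 = 32
ES_Task 10 = max(EF_Task 3=8, EF_Task 5=30, EF_Task 7=14, EF_Task 8=39, EF_Task 9=32) = 39; EF_Task 10 = 39+4 = 43
Expected project duration μ = 43 days. Critical path: Task 1 → Task 4 → Task 8 → Task 10.

Variance along critical path = 1.778 + 4.000 + 11.111 + 5.444 = 22.333; σ = √22.333 = 4.726 days.
Z = (36 − 43) / 4.726 = -1.481
P(T ≤ 36) = Φ(-1.481) ≈ 0.069

0.069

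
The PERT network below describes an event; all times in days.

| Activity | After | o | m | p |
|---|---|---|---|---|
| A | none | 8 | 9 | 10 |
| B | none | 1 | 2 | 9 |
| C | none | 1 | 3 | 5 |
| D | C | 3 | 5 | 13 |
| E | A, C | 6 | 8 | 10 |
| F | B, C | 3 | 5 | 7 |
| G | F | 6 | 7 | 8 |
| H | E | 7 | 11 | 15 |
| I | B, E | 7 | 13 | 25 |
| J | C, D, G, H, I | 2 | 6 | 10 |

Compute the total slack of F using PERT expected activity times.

16 days

te_A = (8 + 4·9 + 10)/6 = 54/6 = 9
te_B = (1 + 4·2 + 9)/6 = 18/6 = 3
te_C = (1 + 4·3 + 5)/6 = 18/6 = 3
te_D = (3 + 4·5 + 13)/6 = 36/6 = 6
te_E = (6 + 4·8 + 10)/6 = 48/6 = 8
te_F = (3 + 4·5 + 7)/6 = 30/6 = 5
te_G = (6 + 4·7 + 8)/6 = 42/6 = 7
te_H = (7 + 4·11 + 15)/6 = 66/6 = 11
te_I = (7 + 4·13 + 25)/6 = 84/6 = 14
te_J = (2 + 4·6 + 10)/6 = 36/6 = 6

Forward pass:
ES_A = 0; EF_A = 9
ES_B = 0; EF_B = 3
ES_C = 0; EF_C = 3
ES_D = 3; EF_D = 3+6 = 9
ES_E = max(EF_A=9, EF_C=3) = 9; EF_E = 9+8 = 17
ES_F = max(EF_B=3, EF_C=3) = 3; EF_F = 3+5 = 8
ES_G = 8; EF_G = 8+7 = 15
ES_H = 17; EF_H = 17+11 = 28
ES_I = max(EF_B=3, EF_E=17) = 17; EF_I = 17+14 = 31
ES_J = max(EF_C=3, EF_D=9, EF_G=15, EF_H=28, EF_I=31) = 31; EF_J = 31+6 = 37
Expected project duration μ = 37 days. Critical path: A → E → I → J.

Backward pass:
LF_J = 37; LS_J = 37−6 = 31
LF_I = LS_J = 31; LS_I = 31−14 = 17
LF_H = LS_J = 31; LS_H = 31−11 = 20
LF_G = LS_J = 31; LS_G = 31−7 = 24
LF_F = LS_G = 24; LS_F = 24−5 = 19
LF_E = min(LS_H=20, LS_I=17) = 17; LS_E = 17−8 = 9
LF_D = LS_J = 31; LS_D = 31−6 = 25
LF_C = min(LS_D=25, LS_E=9, LS_F=19, LS_J=31) = 9; LS_C = 9−3 = 6
LF_B = min(LS_F=19, LS_I=17) = 17; LS_B = 17−3 = 14
LF_A = LS_E = 9; LS_A = 9−9 = 0
Slack_F = LS_F − ES_F = 19 − 3 = 16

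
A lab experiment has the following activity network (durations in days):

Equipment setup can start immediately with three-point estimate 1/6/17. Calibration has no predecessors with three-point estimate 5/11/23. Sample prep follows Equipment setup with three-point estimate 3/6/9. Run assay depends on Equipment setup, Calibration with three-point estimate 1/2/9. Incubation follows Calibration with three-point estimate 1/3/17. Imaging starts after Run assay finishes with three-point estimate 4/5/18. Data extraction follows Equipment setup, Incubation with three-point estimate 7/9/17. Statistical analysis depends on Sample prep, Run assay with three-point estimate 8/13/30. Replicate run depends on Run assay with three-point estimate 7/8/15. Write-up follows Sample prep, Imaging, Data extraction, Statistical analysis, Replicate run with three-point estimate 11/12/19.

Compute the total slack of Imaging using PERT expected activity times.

8 days

te_Equipment setup = (1 + 4·6 + 17)/6 = 42/6 = 7
te_Calibration = (5 + 4·11 + 23)/6 = 72/6 = 12
te_Sample prep = (3 + 4·6 + 9)/6 = 36/6 = 6
te_Run assay = (1 + 4·2 + 9)/6 = 18/6 = 3
te_Incubation = (1 + 4·3 + 17)/6 = 30/6 = 5
te_Imaging = (4 + 4·5 + 18)/6 = 42/6 = 7
te_Data extraction = (7 + 4·9 + 17)/6 = 60/6 = 10
te_Statistical analysis = (8 + 4·13 + 30)/6 = 90/6 = 15
te_Replicate run = (7 + 4·8 + 15)/6 = 54/6 = 9
te_Write-up = (11 + 4·12 + 19)/6 = 78/6 = 13

Forward pass:
ES_Equipment setup = 0; EF_Equipment setup = 7
ES_Calibration = 0; EF_Calibration = 12
ES_Sample prep = 7; EF_Sample prep = 7+6 = 13
ES_Run assay = max(EF_Equipment setup=7, EF_Calibration=12) = 12; EF_Run assay = 12+3 = 15
ES_Incubation = 12; EF_Incubation = 12+5 = 17
ES_Imaging = 15; EF_Imaging = 15+7 = 22
ES_Data extraction = max(EF_Equipment setup=7, EF_Incubation=17) = 17; EF_Data extraction = 17+10 = 27
ES_Statistical analysis = max(EF_Sample prep=13, EF_Run assay=15) = 15; EF_Statistical analysis = 15+15 = 30
ES_Replicate run = 15; EF_Replicate run = 15+9 = 24
ES_Write-up = max(EF_Sample prep=13, EF_Imaging=22, EF_Data extraction=27, EF_Statistical analysis=30, EF_Replicate run=24) = 30; EF_Write-up = 30+13 = 43
Expected project duration μ = 43 days. Critical path: Calibration → Run assay → Statistical analysis → Write-up.

Backward pass:
LF_Write-up = 43; LS_Write-up = 43−13 = 30
LF_Replicate run = LS_Write-up = 30; LS_Replicate run = 30−9 = 21
LF_Statistical analysis = LS_Write-up = 30; LS_Statistical analysis = 30−15 = 15
LF_Data extraction = LS_Write-up = 30; LS_Data extraction = 30−10 = 20
LF_Imaging = LS_Write-up = 30; LS_Imaging = 30−7 = 23
LF_Incubation = LS_Data extraction = 20; LS_Incubation = 20−5 = 15
LF_Run assay = min(LS_Imaging=23, LS_Statistical analysis=15, LS_Replicate run=21) = 15; LS_Run assay = 15−3 = 12
LF_Sample prep = min(LS_Statistical analysis=15, LS_Write-up=30) = 15; LS_Sample prep = 15−6 = 9
LF_Calibration = min(LS_Run assay=12, LS_Incubation=15) = 12; LS_Calibration = 12−12 = 0
LF_Equipment setup = min(LS_Sample prep=9, LS_Run assay=12, LS_Data extraction=20) = 9; LS_Equipment setup = 9−7 = 2
Slack_Imaging = LS_Imaging − ES_Imaging = 23 − 15 = 8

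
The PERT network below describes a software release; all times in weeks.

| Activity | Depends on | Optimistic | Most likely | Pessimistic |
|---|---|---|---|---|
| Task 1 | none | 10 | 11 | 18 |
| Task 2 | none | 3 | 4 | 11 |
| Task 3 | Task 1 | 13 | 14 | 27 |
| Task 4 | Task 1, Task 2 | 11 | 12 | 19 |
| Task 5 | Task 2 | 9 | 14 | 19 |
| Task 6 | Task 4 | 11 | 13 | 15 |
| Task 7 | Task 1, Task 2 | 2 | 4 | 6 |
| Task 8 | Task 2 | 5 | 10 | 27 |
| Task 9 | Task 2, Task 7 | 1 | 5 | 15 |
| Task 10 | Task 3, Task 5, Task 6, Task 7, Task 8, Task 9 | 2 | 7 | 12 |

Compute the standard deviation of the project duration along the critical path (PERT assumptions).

te_Task 1 = (10 + 4·11 + 18)/6 = 72/6 = 12; σ²_Task 1 = ((18−10)/6)² = 1.778
te_Task 2 = (3 + 4·4 + 11)/6 = 30/6 = 5; σ²_Task 2 = ((11−3)/6)² = 1.778
te_Task 3 = (13 + 4·14 + 27)/6 = 96/6 = 16; σ²_Task 3 = ((27−13)/6)² = 5.444
te_Task 4 = (11 + 4·12 + 19)/6 = 78/6 = 13; σ²_Task 4 = ((19−11)/6)² = 1.778
te_Task 5 = (9 + 4·14 + 19)/6 = 84/6 = 14; σ²_Task 5 = ((19−9)/6)² = 2.778
te_Task 6 = (11 + 4·13 + 15)/6 = 78/6 = 13; σ²_Task 6 = ((15−11)/6)² = 0.444
te_Task 7 = (2 + 4·4 + 6)/6 = 24/6 = 4; σ²_Task 7 = ((6−2)/6)² = 0.444
te_Task 8 = (5 + 4·10 + 27)/6 = 72/6 = 12; σ²_Task 8 = ((27−5)/6)² = 13.444
te_Task 9 = (1 + 4·5 + 15)/6 = 36/6 = 6; σ²_Task 9 = ((15−1)/6)² = 5.444
te_Task 10 = (2 + 4·7 + 12)/6 = 42/6 = 7; σ²_Task 10 = ((12−2)/6)² = 2.778

Forward pass:
ES_Task 1 = 0; EF_Task 1 = 12
ES_Task 2 = 0; EF_Task 2 = 5
ES_Task 3 = 12; EF_Task 3 = 12+16 = 28
ES_Task 4 = max(EF_Task 1=12, EF_Task 2=5) = 12; EF_Task 4 = 12+13 = 25
ES_Task 5 = 5; EF_Task 5 = 5+14 = 19
ES_Task 6 = 25; EF_Task 6 = 25+13 = 38
ES_Task 7 = max(EF_Task 1=12, EF_Task 2=5) = 12; EF_Task 7 = 12+4 = 16
ES_Task 8 = 5; EF_Task 8 = 5+12 = 17
ES_Task 9 = max(EF_Task 2=5, EF_Task 7=16) = 16; EF_Task 9 = 16+6 = 22
ES_Task 10 = max(EF_Task 3=28, EF_Task 5=19, EF_Task 6=38, EF_Task 7=16, EF_Task 8=17, EF_Task 9=22) = 38; EF_Task 10 = 38+7 = 45
Expected project duration μ = 45 weeks. Critical path: Task 1 → Task 4 → Task 6 → Task 10.

Variance along critical path = 1.778 + 1.778 + 0.444 + 2.778 = 6.778
σ = √6.778 = 2.603 weeks

2.60 weeks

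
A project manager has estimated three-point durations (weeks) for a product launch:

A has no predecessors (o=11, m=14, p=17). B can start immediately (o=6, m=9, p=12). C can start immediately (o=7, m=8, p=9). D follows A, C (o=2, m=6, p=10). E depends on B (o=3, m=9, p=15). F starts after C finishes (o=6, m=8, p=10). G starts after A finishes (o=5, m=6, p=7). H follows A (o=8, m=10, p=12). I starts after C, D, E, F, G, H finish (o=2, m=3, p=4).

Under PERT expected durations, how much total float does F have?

8 weeks

te_A = (11 + 4·14 + 17)/6 = 84/6 = 14
te_B = (6 + 4·9 + 12)/6 = 54/6 = 9
te_C = (7 + 4·8 + 9)/6 = 48/6 = 8
te_D = (2 + 4·6 + 10)/6 = 36/6 = 6
te_E = (3 + 4·9 + 15)/6 = 54/6 = 9
te_F = (6 + 4·8 + 10)/6 = 48/6 = 8
te_G = (5 + 4·6 + 7)/6 = 36/6 = 6
te_H = (8 + 4·10 + 12)/6 = 60/6 = 10
te_I = (2 + 4·3 + 4)/6 = 18/6 = 3

Forward pass:
ES_A = 0; EF_A = 14
ES_B = 0; EF_B = 9
ES_C = 0; EF_C = 8
ES_D = max(EF_A=14, EF_C=8) = 14; EF_D = 14+6 = 20
ES_E = 9; EF_E = 9+9 = 18
ES_F = 8; EF_F = 8+8 = 16
ES_G = 14; EF_G = 14+6 = 20
ES_H = 14; EF_H = 14+10 = 24
ES_I = max(EF_C=8, EF_D=20, EF_E=18, EF_F=16, EF_G=20, EF_H=24) = 24; EF_I = 24+3 = 27
Expected project duration μ = 27 weeks. Critical path: A → H → I.

Backward pass:
LF_I = 27; LS_I = 27−3 = 24
LF_H = LS_I = 24; LS_H = 24−10 = 14
LF_G = LS_I = 24; LS_G = 24−6 = 18
LF_F = LS_I = 24; LS_F = 24−8 = 16
LF_E = LS_I = 24; LS_E = 24−9 = 15
LF_D = LS_I = 24; LS_D = 24−6 = 18
LF_C = min(LS_D=18, LS_F=16, LS_I=24) = 16; LS_C = 16−8 = 8
LF_B = LS_E = 15; LS_B = 15−9 = 6
LF_A = min(LS_D=18, LS_G=18, LS_H=14) = 14; LS_A = 14−14 = 0
Slack_F = LS_F − ES_F = 16 − 8 = 8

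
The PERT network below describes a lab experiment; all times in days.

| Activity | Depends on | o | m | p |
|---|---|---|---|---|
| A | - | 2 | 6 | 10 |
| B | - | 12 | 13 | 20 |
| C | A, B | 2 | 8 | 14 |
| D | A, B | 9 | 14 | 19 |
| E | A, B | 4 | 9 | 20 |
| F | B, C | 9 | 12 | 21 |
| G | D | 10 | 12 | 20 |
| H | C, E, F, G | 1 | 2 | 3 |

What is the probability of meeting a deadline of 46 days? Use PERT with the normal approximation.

te_A = (2 + 4·6 + 10)/6 = 36/6 = 6; σ²_A = ((10−2)/6)² = 1.778
te_B = (12 + 4·13 + 20)/6 = 84/6 = 14; σ²_B = ((20−12)/6)² = 1.778
te_C = (2 + 4·8 + 14)/6 = 48/6 = 8; σ²_C = ((14−2)/6)² = 4.000
te_D = (9 + 4·14 + 19)/6 = 84/6 = 14; σ²_D = ((19−9)/6)² = 2.778
te_E = (4 + 4·9 + 20)/6 = 60/6 = 10; σ²_E = ((20−4)/6)² = 7.111
te_F = (9 + 4·12 + 21)/6 = 78/6 = 13; σ²_F = ((21−9)/6)² = 4.000
te_G = (10 + 4·12 + 20)/6 = 78/6 = 13; σ²_G = ((20−10)/6)² = 2.778
te_H = (1 + 4·2 + 3)/6 = 12/6 = 2; σ²_H = ((3−1)/6)² = 0.111

Forward pass:
ES_A = 0; EF_A = 6
ES_B = 0; EF_B = 14
ES_C = max(EF_A=6, EF_B=14) = 14; EF_C = 14+8 = 22
ES_D = max(EF_A=6, EF_B=14) = 14; EF_D = 14+14 = 28
ES_E = max(EF_A=6, EF_B=14) = 14; EF_E = 14+10 = 24
ES_F = max(EF_B=14, EF_C=22) = 22; EF_F = 22+13 = 35
ES_G = 28; EF_G = 28+13 = 41
ES_H = max(EF_C=22, EF_E=24, EF_F=35, EF_G=41) = 41; EF_H = 41+2 = 43
Expected project duration μ = 43 days. Critical path: B → D → G → H.

Variance along critical path = 1.778 + 2.778 + 2.778 + 0.111 = 7.444; σ = √7.444 = 2.728 days.
Z = (46 − 43) / 2.728 = 1.100
P(T ≤ 46) = Φ(1.100) ≈ 0.864

0.864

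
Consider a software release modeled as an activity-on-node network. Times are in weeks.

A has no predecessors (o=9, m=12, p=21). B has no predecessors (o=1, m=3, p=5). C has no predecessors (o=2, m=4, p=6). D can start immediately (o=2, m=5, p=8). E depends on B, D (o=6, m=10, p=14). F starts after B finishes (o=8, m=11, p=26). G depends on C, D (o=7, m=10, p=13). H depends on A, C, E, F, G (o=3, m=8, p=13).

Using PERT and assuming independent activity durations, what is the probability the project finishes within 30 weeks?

te_A = (9 + 4·12 + 21)/6 = 78/6 = 13; σ²_A = ((21−9)/6)² = 4.000
te_B = (1 + 4·3 + 5)/6 = 18/6 = 3; σ²_B = ((5−1)/6)² = 0.444
te_C = (2 + 4·4 + 6)/6 = 24/6 = 4; σ²_C = ((6−2)/6)² = 0.444
te_D = (2 + 4·5 + 8)/6 = 30/6 = 5; σ²_D = ((8−2)/6)² = 1.000
te_E = (6 + 4·10 + 14)/6 = 60/6 = 10; σ²_E = ((14−6)/6)² = 1.778
te_F = (8 + 4·11 + 26)/6 = 78/6 = 13; σ²_F = ((26−8)/6)² = 9.000
te_G = (7 + 4·10 + 13)/6 = 60/6 = 10; σ²_G = ((13−7)/6)² = 1.000
te_H = (3 + 4·8 + 13)/6 = 48/6 = 8; σ²_H = ((13−3)/6)² = 2.778

Forward pass:
ES_A = 0; EF_A = 13
ES_B = 0; EF_B = 3
ES_C = 0; EF_C = 4
ES_D = 0; EF_D = 5
ES_E = max(EF_B=3, EF_D=5) = 5; EF_E = 5+10 = 15
ES_F = 3; EF_F = 3+13 = 16
ES_G = max(EF_C=4, EF_D=5) = 5; EF_G = 5+10 = 15
ES_H = max(EF_A=13, EF_C=4, EF_E=15, EF_F=16, EF_G=15) = 16; EF_H = 16+8 = 24
Expected project duration μ = 24 weeks. Critical path: B → F → H.

Variance along critical path = 0.444 + 9.000 + 2.778 = 12.222; σ = √12.222 = 3.496 weeks.
Z = (30 − 24) / 3.496 = 1.716
P(T ≤ 30) = Φ(1.716) ≈ 0.957

0.957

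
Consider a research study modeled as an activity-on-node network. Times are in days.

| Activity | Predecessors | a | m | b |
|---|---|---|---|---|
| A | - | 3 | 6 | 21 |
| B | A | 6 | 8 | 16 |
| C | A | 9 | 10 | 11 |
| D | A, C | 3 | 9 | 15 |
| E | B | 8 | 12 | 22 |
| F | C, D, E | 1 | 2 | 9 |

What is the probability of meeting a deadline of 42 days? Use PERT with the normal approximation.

te_A = (3 + 4·6 + 21)/6 = 48/6 = 8; σ²_A = ((21−3)/6)² = 9.000
te_B = (6 + 4·8 + 16)/6 = 54/6 = 9; σ²_B = ((16−6)/6)² = 2.778
te_C = (9 + 4·10 + 11)/6 = 60/6 = 10; σ²_C = ((11−9)/6)² = 0.111
te_D = (3 + 4·9 + 15)/6 = 54/6 = 9; σ²_D = ((15−3)/6)² = 4.000
te_E = (8 + 4·12 + 22)/6 = 78/6 = 13; σ²_E = ((22−8)/6)² = 5.444
te_F = (1 + 4·2 + 9)/6 = 18/6 = 3; σ²_F = ((9−1)/6)² = 1.778

Forward pass:
ES_A = 0; EF_A = 8
ES_B = 8; EF_B = 8+9 = 17
ES_C = 8; EF_C = 8+10 = 18
ES_D = max(EF_A=8, EF_C=18) = 18; EF_D = 18+9 = 27
ES_E = 17; EF_E = 17+13 = 30
ES_F = max(EF_C=18, EF_D=27, EF_E=30) = 30; EF_F = 30+3 = 33
Expected project duration μ = 33 days. Critical path: A → B → E → F.

Variance along critical path = 9.000 + 2.778 + 5.444 + 1.778 = 19.000; σ = √19.000 = 4.359 days.
Z = (42 − 33) / 4.359 = 2.065
P(T ≤ 42) = Φ(2.065) ≈ 0.981

0.981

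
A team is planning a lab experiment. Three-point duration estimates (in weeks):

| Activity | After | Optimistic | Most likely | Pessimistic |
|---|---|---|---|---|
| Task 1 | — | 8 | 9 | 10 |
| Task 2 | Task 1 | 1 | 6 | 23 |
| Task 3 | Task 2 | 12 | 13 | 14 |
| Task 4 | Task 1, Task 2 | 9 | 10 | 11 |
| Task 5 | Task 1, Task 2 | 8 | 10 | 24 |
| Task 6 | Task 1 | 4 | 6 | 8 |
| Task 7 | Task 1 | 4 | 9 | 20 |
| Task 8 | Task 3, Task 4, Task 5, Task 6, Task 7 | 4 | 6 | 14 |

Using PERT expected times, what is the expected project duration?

37 weeks

te_Task 1 = (8 + 4·9 + 10)/6 = 54/6 = 9
te_Task 2 = (1 + 4·6 + 23)/6 = 48/6 = 8
te_Task 3 = (12 + 4·13 + 14)/6 = 78/6 = 13
te_Task 4 = (9 + 4·10 + 11)/6 = 60/6 = 10
te_Task 5 = (8 + 4·10 + 24)/6 = 72/6 = 12
te_Task 6 = (4 + 4·6 + 8)/6 = 36/6 = 6
te_Task 7 = (4 + 4·9 + 20)/6 = 60/6 = 10
te_Task 8 = (4 + 4·6 + 14)/6 = 42/6 = 7

Forward pass:
ES_Task 1 = 0; EF_Task 1 = 9
ES_Task 2 = 9; EF_Task 2 = 9+8 = 17
ES_Task 3 = 17; EF_Task 3 = 17+13 = 30
ES_Task 4 = max(EF_Task 1=9, EF_Task 2=17) = 17; EF_Task 4 = 17+10 = 27
ES_Task 5 = max(EF_Task 1=9, EF_Task 2=17) = 17; EF_Task 5 = 17+12 = 29
ES_Task 6 = 9; EF_Task 6 = 9+6 = 15
ES_Task 7 = 9; EF_Task 7 = 9+10 = 19
ES_Task 8 = max(EF_Task 3=30, EF_Task 4=27, EF_Task 5=29, EF_Task 6=15, EF_Task 7=19) = 30; EF_Task 8 = 30+7 = 37
Expected project duration μ = 37 weeks. Critical path: Task 1 → Task 2 → Task 3 → Task 8.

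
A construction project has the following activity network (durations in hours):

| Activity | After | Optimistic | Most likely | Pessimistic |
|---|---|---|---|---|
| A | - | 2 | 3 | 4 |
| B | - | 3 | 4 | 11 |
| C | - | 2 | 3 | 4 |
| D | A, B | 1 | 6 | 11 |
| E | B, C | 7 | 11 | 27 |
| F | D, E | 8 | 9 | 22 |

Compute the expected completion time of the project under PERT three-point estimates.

29 hours

te_A = (2 + 4·3 + 4)/6 = 18/6 = 3
te_B = (3 + 4·4 + 11)/6 = 30/6 = 5
te_C = (2 + 4·3 + 4)/6 = 18/6 = 3
te_D = (1 + 4·6 + 11)/6 = 36/6 = 6
te_E = (7 + 4·11 + 27)/6 = 78/6 = 13
te_F = (8 + 4·9 + 22)/6 = 66/6 = 11

Forward pass:
ES_A = 0; EF_A = 3
ES_B = 0; EF_B = 5
ES_C = 0; EF_C = 3
ES_D = max(EF_A=3, EF_B=5) = 5; EF_D = 5+6 = 11
ES_E = max(EF_B=5, EF_C=3) = 5; EF_E = 5+13 = 18
ES_F = max(EF_D=11, EF_E=18) = 18; EF_F = 18+11 = 29
Expected project duration μ = 29 hours. Critical path: B → E → F.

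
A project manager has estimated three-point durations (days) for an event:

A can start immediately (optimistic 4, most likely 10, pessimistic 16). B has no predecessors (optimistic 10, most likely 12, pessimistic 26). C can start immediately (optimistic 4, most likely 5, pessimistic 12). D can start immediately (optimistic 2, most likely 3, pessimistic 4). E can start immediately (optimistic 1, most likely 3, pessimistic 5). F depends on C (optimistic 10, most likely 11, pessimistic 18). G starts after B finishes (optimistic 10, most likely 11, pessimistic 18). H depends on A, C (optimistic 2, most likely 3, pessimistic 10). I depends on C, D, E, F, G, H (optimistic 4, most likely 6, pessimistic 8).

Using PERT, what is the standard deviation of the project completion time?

te_A = (4 + 4·10 + 16)/6 = 60/6 = 10; σ²_A = ((16−4)/6)² = 4.000
te_B = (10 + 4·12 + 26)/6 = 84/6 = 14; σ²_B = ((26−10)/6)² = 7.111
te_C = (4 + 4·5 + 12)/6 = 36/6 = 6; σ²_C = ((12−4)/6)² = 1.778
te_D = (2 + 4·3 + 4)/6 = 18/6 = 3; σ²_D = ((4−2)/6)² = 0.111
te_E = (1 + 4·3 + 5)/6 = 18/6 = 3; σ²_E = ((5−1)/6)² = 0.444
te_F = (10 + 4·11 + 18)/6 = 72/6 = 12; σ²_F = ((18−10)/6)² = 1.778
te_G = (10 + 4·11 + 18)/6 = 72/6 = 12; σ²_G = ((18−10)/6)² = 1.778
te_H = (2 + 4·3 + 10)/6 = 24/6 = 4; σ²_H = ((10−2)/6)² = 1.778
te_I = (4 + 4·6 + 8)/6 = 36/6 = 6; σ²_I = ((8−4)/6)² = 0.444

Forward pass:
ES_A = 0; EF_A = 10
ES_B = 0; EF_B = 14
ES_C = 0; EF_C = 6
ES_D = 0; EF_D = 3
ES_E = 0; EF_E = 3
ES_F = 6; EF_F = 6+12 = 18
ES_G = 14; EF_G = 14+12 = 26
ES_H = max(EF_A=10, EF_C=6) = 10; EF_H = 10+4 = 14
ES_I = max(EF_C=6, EF_D=3, EF_E=3, EF_F=18, EF_G=26, EF_H=14) = 26; EF_I = 26+6 = 32
Expected project duration μ = 32 days. Critical path: B → G → I.

Variance along critical path = 7.111 + 1.778 + 0.444 = 9.333
σ = √9.333 = 3.055 days

3.06 days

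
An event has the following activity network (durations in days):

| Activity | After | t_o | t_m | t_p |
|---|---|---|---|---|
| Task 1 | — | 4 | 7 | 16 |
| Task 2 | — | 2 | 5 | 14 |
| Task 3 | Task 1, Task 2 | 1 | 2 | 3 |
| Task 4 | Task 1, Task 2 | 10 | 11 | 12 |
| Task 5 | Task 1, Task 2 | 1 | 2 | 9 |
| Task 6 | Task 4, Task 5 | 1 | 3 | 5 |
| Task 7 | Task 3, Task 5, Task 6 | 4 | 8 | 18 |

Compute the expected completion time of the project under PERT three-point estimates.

31 days

te_Task 1 = (4 + 4·7 + 16)/6 = 48/6 = 8
te_Task 2 = (2 + 4·5 + 14)/6 = 36/6 = 6
te_Task 3 = (1 + 4·2 + 3)/6 = 12/6 = 2
te_Task 4 = (10 + 4·11 + 12)/6 = 66/6 = 11
te_Task 5 = (1 + 4·2 + 9)/6 = 18/6 = 3
te_Task 6 = (1 + 4·3 + 5)/6 = 18/6 = 3
te_Task 7 = (4 + 4·8 + 18)/6 = 54/6 = 9

Forward pass:
ES_Task 1 = 0; EF_Task 1 = 8
ES_Task 2 = 0; EF_Task 2 = 6
ES_Task 3 = max(EF_Task 1=8, EF_Task 2=6) = 8; EF_Task 3 = 8+2 = 10
ES_Task 4 = max(EF_Task 1=8, EF_Task 2=6) = 8; EF_Task 4 = 8+11 = 19
ES_Task 5 = max(EF_Task 1=8, EF_Task 2=6) = 8; EF_Task 5 = 8+3 = 11
ES_Task 6 = max(EF_Task 4=19, EF_Task 5=11) = 19; EF_Task 6 = 19+3 = 22
ES_Task 7 = max(EF_Task 3=10, EF_Task 5=11, EF_Task 6=22) = 22; EF_Task 7 = 22+9 = 31
Expected project duration μ = 31 days. Critical path: Task 1 → Task 4 → Task 6 → Task 7.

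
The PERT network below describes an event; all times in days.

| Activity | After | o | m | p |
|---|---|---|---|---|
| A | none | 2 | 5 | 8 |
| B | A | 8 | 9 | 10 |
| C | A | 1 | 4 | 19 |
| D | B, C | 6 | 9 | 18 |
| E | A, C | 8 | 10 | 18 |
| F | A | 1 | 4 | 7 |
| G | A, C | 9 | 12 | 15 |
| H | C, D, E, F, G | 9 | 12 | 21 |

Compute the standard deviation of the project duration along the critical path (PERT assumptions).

te_A = (2 + 4·5 + 8)/6 = 30/6 = 5; σ²_A = ((8−2)/6)² = 1.000
te_B = (8 + 4·9 + 10)/6 = 54/6 = 9; σ²_B = ((10−8)/6)² = 0.111
te_C = (1 + 4·4 + 19)/6 = 36/6 = 6; σ²_C = ((19−1)/6)² = 9.000
te_D = (6 + 4·9 + 18)/6 = 60/6 = 10; σ²_D = ((18−6)/6)² = 4.000
te_E = (8 + 4·10 + 18)/6 = 66/6 = 11; σ²_E = ((18−8)/6)² = 2.778
te_F = (1 + 4·4 + 7)/6 = 24/6 = 4; σ²_F = ((7−1)/6)² = 1.000
te_G = (9 + 4·12 + 15)/6 = 72/6 = 12; σ²_G = ((15−9)/6)² = 1.000
te_H = (9 + 4·12 + 21)/6 = 78/6 = 13; σ²_H = ((21−9)/6)² = 4.000

Forward pass:
ES_A = 0; EF_A = 5
ES_B = 5; EF_B = 5+9 = 14
ES_C = 5; EF_C = 5+6 = 11
ES_D = max(EF_B=14, EF_C=11) = 14; EF_D = 14+10 = 24
ES_E = max(EF_A=5, EF_C=11) = 11; EF_E = 11+11 = 22
ES_F = 5; EF_F = 5+4 = 9
ES_G = max(EF_A=5, EF_C=11) = 11; EF_G = 11+12 = 23
ES_H = max(EF_C=11, EF_D=24, EF_E=22, EF_F=9, EF_G=23) = 24; EF_H = 24+13 = 37
Expected project duration μ = 37 days. Critical path: A → B → D → H.

Variance along critical path = 1.000 + 0.111 + 4.000 + 4.000 = 9.111
σ = √9.111 = 3.018 days

3.02 days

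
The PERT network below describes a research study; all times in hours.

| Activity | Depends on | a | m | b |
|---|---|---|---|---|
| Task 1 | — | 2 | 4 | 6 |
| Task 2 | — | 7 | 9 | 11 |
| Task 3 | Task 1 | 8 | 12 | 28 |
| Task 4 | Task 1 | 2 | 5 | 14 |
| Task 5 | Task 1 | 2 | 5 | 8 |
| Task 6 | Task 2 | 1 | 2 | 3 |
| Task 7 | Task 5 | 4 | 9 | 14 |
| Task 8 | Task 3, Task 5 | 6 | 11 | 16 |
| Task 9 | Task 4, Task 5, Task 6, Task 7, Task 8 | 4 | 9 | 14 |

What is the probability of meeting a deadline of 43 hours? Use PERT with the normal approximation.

te_Task 1 = (2 + 4·4 + 6)/6 = 24/6 = 4; σ²_Task 1 = ((6−2)/6)² = 0.444
te_Task 2 = (7 + 4·9 + 11)/6 = 54/6 = 9; σ²_Task 2 = ((11−7)/6)² = 0.444
te_Task 3 = (8 + 4·12 + 28)/6 = 84/6 = 14; σ²_Task 3 = ((28−8)/6)² = 11.111
te_Task 4 = (2 + 4·5 + 14)/6 = 36/6 = 6; σ²_Task 4 = ((14−2)/6)² = 4.000
te_Task 5 = (2 + 4·5 + 8)/6 = 30/6 = 5; σ²_Task 5 = ((8−2)/6)² = 1.000
te_Task 6 = (1 + 4·2 + 3)/6 = 12/6 = 2; σ²_Task 6 = ((3−1)/6)² = 0.111
te_Task 7 = (4 + 4·9 + 14)/6 = 54/6 = 9; σ²_Task 7 = ((14−4)/6)² = 2.778
te_Task 8 = (6 + 4·11 + 16)/6 = 66/6 = 11; σ²_Task 8 = ((16−6)/6)² = 2.778
te_Task 9 = (4 + 4·9 + 14)/6 = 54/6 = 9; σ²_Task 9 = ((14−4)/6)² = 2.778

Forward pass:
ES_Task 1 = 0; EF_Task 1 = 4
ES_Task 2 = 0; EF_Task 2 = 9
ES_Task 3 = 4; EF_Task 3 = 4+14 = 18
ES_Task 4 = 4; EF_Task 4 = 4+6 = 10
ES_Task 5 = 4; EF_Task 5 = 4+5 = 9
ES_Task 6 = 9; EF_Task 6 = 9+2 = 11
ES_Task 7 = 9; EF_Task 7 = 9+9 = 18
ES_Task 8 = max(EF_Task 3=18, EF_Task 5=9) = 18; EF_Task 8 = 18+11 = 29
ES_Task 9 = max(EF_Task 4=10, EF_Task 5=9, EF_Task 6=11, EF_Task 7=18, EF_Task 8=29) = 29; EF_Task 9 = 29+9 = 38
Expected project duration μ = 38 hours. Critical path: Task 1 → Task 3 → Task 8 → Task 9.

Variance along critical path = 0.444 + 11.111 + 2.778 + 2.778 = 17.111; σ = √17.111 = 4.137 hours.
Z = (43 − 38) / 4.137 = 1.209
P(T ≤ 43) = Φ(1.209) ≈ 0.887

0.887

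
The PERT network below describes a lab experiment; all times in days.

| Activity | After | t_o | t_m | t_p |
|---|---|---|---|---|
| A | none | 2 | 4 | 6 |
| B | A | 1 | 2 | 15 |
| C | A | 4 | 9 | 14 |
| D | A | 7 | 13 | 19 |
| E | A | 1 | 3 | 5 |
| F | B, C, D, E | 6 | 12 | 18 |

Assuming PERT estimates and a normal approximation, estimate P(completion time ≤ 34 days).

te_A = (2 + 4·4 + 6)/6 = 24/6 = 4; σ²_A = ((6−2)/6)² = 0.444
te_B = (1 + 4·2 + 15)/6 = 24/6 = 4; σ²_B = ((15−1)/6)² = 5.444
te_C = (4 + 4·9 + 14)/6 = 54/6 = 9; σ²_C = ((14−4)/6)² = 2.778
te_D = (7 + 4·13 + 19)/6 = 78/6 = 13; σ²_D = ((19−7)/6)² = 4.000
te_E = (1 + 4·3 + 5)/6 = 18/6 = 3; σ²_E = ((5−1)/6)² = 0.444
te_F = (6 + 4·12 + 18)/6 = 72/6 = 12; σ²_F = ((18−6)/6)² = 4.000

Forward pass:
ES_A = 0; EF_A = 4
ES_B = 4; EF_B = 4+4 = 8
ES_C = 4; EF_C = 4+9 = 13
ES_D = 4; EF_D = 4+13 = 17
ES_E = 4; EF_E = 4+3 = 7
ES_F = max(EF_B=8, EF_C=13, EF_D=17, EF_E=7) = 17; EF_F = 17+12 = 29
Expected project duration μ = 29 days. Critical path: A → D → F.

Variance along critical path = 0.444 + 4.000 + 4.000 = 8.444; σ = √8.444 = 2.906 days.
Z = (34 − 29) / 2.906 = 1.721
P(T ≤ 34) = Φ(1.721) ≈ 0.957

0.957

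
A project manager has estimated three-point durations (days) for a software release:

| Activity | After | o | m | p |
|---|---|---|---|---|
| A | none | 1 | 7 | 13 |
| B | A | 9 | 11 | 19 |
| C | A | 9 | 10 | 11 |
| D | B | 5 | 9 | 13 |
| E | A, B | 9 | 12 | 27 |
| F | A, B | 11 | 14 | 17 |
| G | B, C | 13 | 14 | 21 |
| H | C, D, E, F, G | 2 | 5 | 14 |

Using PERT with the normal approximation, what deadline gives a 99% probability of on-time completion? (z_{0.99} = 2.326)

te_A = (1 + 4·7 + 13)/6 = 42/6 = 7; σ²_A = ((13−1)/6)² = 4.000
te_B = (9 + 4·11 + 19)/6 = 72/6 = 12; σ²_B = ((19−9)/6)² = 2.778
te_C = (9 + 4·10 + 11)/6 = 60/6 = 10; σ²_C = ((11−9)/6)² = 0.111
te_D = (5 + 4·9 + 13)/6 = 54/6 = 9; σ²_D = ((13−5)/6)² = 1.778
te_E = (9 + 4·12 + 27)/6 = 84/6 = 14; σ²_E = ((27−9)/6)² = 9.000
te_F = (11 + 4·14 + 17)/6 = 84/6 = 14; σ²_F = ((17−11)/6)² = 1.000
te_G = (13 + 4·14 + 21)/6 = 90/6 = 15; σ²_G = ((21−13)/6)² = 1.778
te_H = (2 + 4·5 + 14)/6 = 36/6 = 6; σ²_H = ((14−2)/6)² = 4.000

Forward pass:
ES_A = 0; EF_A = 7
ES_B = 7; EF_B = 7+12 = 19
ES_C = 7; EF_C = 7+10 = 17
ES_D = 19; EF_D = 19+9 = 28
ES_E = max(EF_A=7, EF_B=19) = 19; EF_E = 19+14 = 33
ES_F = max(EF_A=7, EF_B=19) = 19; EF_F = 19+14 = 33
ES_G = max(EF_B=19, EF_C=17) = 19; EF_G = 19+15 = 34
ES_H = max(EF_C=17, EF_D=28, EF_E=33, EF_F=33, EF_G=34) = 34; EF_H = 34+6 = 40
Expected project duration μ = 40 days. Critical path: A → B → G → H.

Variance along critical path = 4.000 + 2.778 + 1.778 + 4.000 = 12.556; σ = 3.543 days.
D = μ + z·σ = 40 + 2.326·3.543 = 48.2 days

48.2 days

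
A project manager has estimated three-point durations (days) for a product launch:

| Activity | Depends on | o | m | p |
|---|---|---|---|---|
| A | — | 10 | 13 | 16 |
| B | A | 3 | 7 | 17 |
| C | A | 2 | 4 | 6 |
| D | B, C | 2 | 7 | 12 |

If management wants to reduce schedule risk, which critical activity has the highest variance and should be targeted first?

B

te_A = (10 + 4·13 + 16)/6 = 78/6 = 13; σ²_A = ((16−10)/6)² = 1.000
te_B = (3 + 4·7 + 17)/6 = 48/6 = 8; σ²_B = ((17−3)/6)² = 5.444
te_C = (2 + 4·4 + 6)/6 = 24/6 = 4; σ²_C = ((6−2)/6)² = 0.444
te_D = (2 + 4·7 + 12)/6 = 42/6 = 7; σ²_D = ((12−2)/6)² = 2.778

Forward pass:
ES_A = 0; EF_A = 13
ES_B = 13; EF_B = 13+8 = 21
ES_C = 13; EF_C = 13+4 = 17
ES_D = max(EF_B=21, EF_C=17) = 21; EF_D = 21+7 = 28
Expected project duration μ = 28 days. Critical path: A → B → D.

Variances on critical path: σ²_A=1.000, σ²_B=5.444, σ²_D=2.778.
Largest is σ²_B = 5.444.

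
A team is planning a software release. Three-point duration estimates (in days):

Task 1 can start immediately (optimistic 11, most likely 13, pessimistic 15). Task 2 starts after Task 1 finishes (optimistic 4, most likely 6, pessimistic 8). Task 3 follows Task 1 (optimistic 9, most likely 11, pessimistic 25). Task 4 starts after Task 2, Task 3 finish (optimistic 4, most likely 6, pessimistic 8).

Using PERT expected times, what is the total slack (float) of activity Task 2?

te_Task 1 = (11 + 4·13 + 15)/6 = 78/6 = 13
te_Task 2 = (4 + 4·6 + 8)/6 = 36/6 = 6
te_Task 3 = (9 + 4·11 + 25)/6 = 78/6 = 13
te_Task 4 = (4 + 4·6 + 8)/6 = 36/6 = 6

Forward pass:
ES_Task 1 = 0; EF_Task 1 = 13
ES_Task 2 = 13; EF_Task 2 = 13+6 = 19
ES_Task 3 = 13; EF_Task 3 = 13+13 = 26
ES_Task 4 = max(EF_Task 2=19, EF_Task 3=26) = 26; EF_Task 4 = 26+6 = 32
Expected project duration μ = 32 days. Critical path: Task 1 → Task 3 → Task 4.

Backward pass:
LF_Task 4 = 32; LS_Task 4 = 32−6 = 26
LF_Task 3 = LS_Task 4 = 26; LS_Task 3 = 26−13 = 13
LF_Task 2 = LS_Task 4 = 26; LS_Task 2 = 26−6 = 20
LF_Task 1 = min(LS_Task 2=20, LS_Task 3=13) = 13; LS_Task 1 = 13−13 = 0
Slack_Task 2 = LS_Task 2 − ES_Task 2 = 20 − 13 = 7

7 days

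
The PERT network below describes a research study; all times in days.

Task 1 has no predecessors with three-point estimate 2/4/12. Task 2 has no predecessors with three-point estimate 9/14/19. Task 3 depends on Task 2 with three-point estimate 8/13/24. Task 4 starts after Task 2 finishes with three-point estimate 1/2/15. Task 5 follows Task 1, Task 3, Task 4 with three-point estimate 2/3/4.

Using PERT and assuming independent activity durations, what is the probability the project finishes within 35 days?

0.897

te_Task 1 = (2 + 4·4 + 12)/6 = 30/6 = 5; σ²_Task 1 = ((12−2)/6)² = 2.778
te_Task 2 = (9 + 4·14 + 19)/6 = 84/6 = 14; σ²_Task 2 = ((19−9)/6)² = 2.778
te_Task 3 = (8 + 4·13 + 24)/6 = 84/6 = 14; σ²_Task 3 = ((24−8)/6)² = 7.111
te_Task 4 = (1 + 4·2 + 15)/6 = 24/6 = 4; σ²_Task 4 = ((15−1)/6)² = 5.444
te_Task 5 = (2 + 4·3 + 4)/6 = 18/6 = 3; σ²_Task 5 = ((4−2)/6)² = 0.111

Forward pass:
ES_Task 1 = 0; EF_Task 1 = 5
ES_Task 2 = 0; EF_Task 2 = 14
ES_Task 3 = 14; EF_Task 3 = 14+14 = 28
ES_Task 4 = 14; EF_Task 4 = 14+4 = 18
ES_Task 5 = max(EF_Task 1=5, EF_Task 3=28, EF_Task 4=18) = 28; EF_Task 5 = 28+3 = 31
Expected project duration μ = 31 days. Critical path: Task 2 → Task 3 → Task 5.

Variance along critical path = 2.778 + 7.111 + 0.111 = 10.000; σ = √10.000 = 3.162 days.
Z = (35 − 31) / 3.162 = 1.265
P(T ≤ 35) = Φ(1.265) ≈ 0.897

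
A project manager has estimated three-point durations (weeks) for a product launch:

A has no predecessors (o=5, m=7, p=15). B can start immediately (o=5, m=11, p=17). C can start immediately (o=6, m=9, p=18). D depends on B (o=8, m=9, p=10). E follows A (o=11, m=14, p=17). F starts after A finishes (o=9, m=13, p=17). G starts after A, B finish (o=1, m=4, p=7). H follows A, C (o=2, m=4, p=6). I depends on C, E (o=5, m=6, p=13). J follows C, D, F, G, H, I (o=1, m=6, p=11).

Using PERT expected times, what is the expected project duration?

te_A = (5 + 4·7 + 15)/6 = 48/6 = 8
te_B = (5 + 4·11 + 17)/6 = 66/6 = 11
te_C = (6 + 4·9 + 18)/6 = 60/6 = 10
te_D = (8 + 4·9 + 10)/6 = 54/6 = 9
te_E = (11 + 4·14 + 17)/6 = 84/6 = 14
te_F = (9 + 4·13 + 17)/6 = 78/6 = 13
te_G = (1 + 4·4 + 7)/6 = 24/6 = 4
te_H = (2 + 4·4 + 6)/6 = 24/6 = 4
te_I = (5 + 4·6 + 13)/6 = 42/6 = 7
te_J = (1 + 4·6 + 11)/6 = 36/6 = 6

Forward pass:
ES_A = 0; EF_A = 8
ES_B = 0; EF_B = 11
ES_C = 0; EF_C = 10
ES_D = 11; EF_D = 11+9 = 20
ES_E = 8; EF_E = 8+14 = 22
ES_F = 8; EF_F = 8+13 = 21
ES_G = max(EF_A=8, EF_B=11) = 11; EF_G = 11+4 = 15
ES_H = max(EF_A=8, EF_C=10) = 10; EF_H = 10+4 = 14
ES_I = max(EF_C=10, EF_E=22) = 22; EF_I = 22+7 = 29
ES_J = max(EF_C=10, EF_D=20, EF_F=21, EF_G=15, EF_H=14, EF_I=29) = 29; EF_J = 29+6 = 35
Expected project duration μ = 35 weeks. Critical path: A → E → I → J.

35 weeks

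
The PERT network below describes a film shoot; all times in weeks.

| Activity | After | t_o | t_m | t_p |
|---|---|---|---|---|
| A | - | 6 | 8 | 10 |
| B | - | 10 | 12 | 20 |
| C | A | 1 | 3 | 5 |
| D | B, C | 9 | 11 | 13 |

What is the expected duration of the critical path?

te_A = (6 + 4·8 + 10)/6 = 48/6 = 8
te_B = (10 + 4·12 + 20)/6 = 78/6 = 13
te_C = (1 + 4·3 + 5)/6 = 18/6 = 3
te_D = (9 + 4·11 + 13)/6 = 66/6 = 11

Forward pass:
ES_A = 0; EF_A = 8
ES_B = 0; EF_B = 13
ES_C = 8; EF_C = 8+3 = 11
ES_D = max(EF_B=13, EF_C=11) = 13; EF_D = 13+11 = 24
Expected project duration μ = 24 weeks. Critical path: B → D.

24 weeks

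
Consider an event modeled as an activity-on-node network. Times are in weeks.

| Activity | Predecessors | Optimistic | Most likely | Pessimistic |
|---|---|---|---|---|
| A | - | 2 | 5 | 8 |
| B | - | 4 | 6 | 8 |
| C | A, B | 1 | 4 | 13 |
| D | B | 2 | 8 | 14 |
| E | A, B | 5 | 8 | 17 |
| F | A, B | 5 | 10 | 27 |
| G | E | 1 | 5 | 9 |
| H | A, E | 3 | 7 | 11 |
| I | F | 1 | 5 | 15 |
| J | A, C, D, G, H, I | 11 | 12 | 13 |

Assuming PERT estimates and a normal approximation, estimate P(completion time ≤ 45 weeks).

0.979

te_A = (2 + 4·5 + 8)/6 = 30/6 = 5; σ²_A = ((8−2)/6)² = 1.000
te_B = (4 + 4·6 + 8)/6 = 36/6 = 6; σ²_B = ((8−4)/6)² = 0.444
te_C = (1 + 4·4 + 13)/6 = 30/6 = 5; σ²_C = ((13−1)/6)² = 4.000
te_D = (2 + 4·8 + 14)/6 = 48/6 = 8; σ²_D = ((14−2)/6)² = 4.000
te_E = (5 + 4·8 + 17)/6 = 54/6 = 9; σ²_E = ((17−5)/6)² = 4.000
te_F = (5 + 4·10 + 27)/6 = 72/6 = 12; σ²_F = ((27−5)/6)² = 13.444
te_G = (1 + 4·5 + 9)/6 = 30/6 = 5; σ²_G = ((9−1)/6)² = 1.778
te_H = (3 + 4·7 + 11)/6 = 42/6 = 7; σ²_H = ((11−3)/6)² = 1.778
te_I = (1 + 4·5 + 15)/6 = 36/6 = 6; σ²_I = ((15−1)/6)² = 5.444
te_J = (11 + 4·12 + 13)/6 = 72/6 = 12; σ²_J = ((13−11)/6)² = 0.111

Forward pass:
ES_A = 0; EF_A = 5
ES_B = 0; EF_B = 6
ES_C = max(EF_A=5, EF_B=6) = 6; EF_C = 6+5 = 11
ES_D = 6; EF_D = 6+8 = 14
ES_E = max(EF_A=5, EF_B=6) = 6; EF_E = 6+9 = 15
ES_F = max(EF_A=5, EF_B=6) = 6; EF_F = 6+12 = 18
ES_G = 15; EF_G = 15+5 = 20
ES_H = max(EF_A=5, EF_E=15) = 15; EF_H = 15+7 = 22
ES_I = 18; EF_I = 18+6 = 24
ES_J = max(EF_A=5, EF_C=11, EF_D=14, EF_G=20, EF_H=22, EF_I=24) = 24; EF_J = 24+12 = 36
Expected project duration μ = 36 weeks. Critical path: B → F → I → J.

Variance along critical path = 0.444 + 13.444 + 5.444 + 0.111 = 19.444; σ = √19.444 = 4.410 weeks.
Z = (45 − 36) / 4.410 = 2.041
P(T ≤ 45) = Φ(2.041) ≈ 0.979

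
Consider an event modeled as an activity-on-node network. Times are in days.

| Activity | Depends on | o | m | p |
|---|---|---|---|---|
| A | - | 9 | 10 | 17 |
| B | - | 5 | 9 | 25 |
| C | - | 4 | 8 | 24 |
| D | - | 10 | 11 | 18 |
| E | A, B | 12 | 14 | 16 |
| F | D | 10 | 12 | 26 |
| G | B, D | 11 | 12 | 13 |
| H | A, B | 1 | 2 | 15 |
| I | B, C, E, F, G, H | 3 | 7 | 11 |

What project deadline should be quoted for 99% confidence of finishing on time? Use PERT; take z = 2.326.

40.6 days

te_A = (9 + 4·10 + 17)/6 = 66/6 = 11; σ²_A = ((17−9)/6)² = 1.778
te_B = (5 + 4·9 + 25)/6 = 66/6 = 11; σ²_B = ((25−5)/6)² = 11.111
te_C = (4 + 4·8 + 24)/6 = 60/6 = 10; σ²_C = ((24−4)/6)² = 11.111
te_D = (10 + 4·11 + 18)/6 = 72/6 = 12; σ²_D = ((18−10)/6)² = 1.778
te_E = (12 + 4·14 + 16)/6 = 84/6 = 14; σ²_E = ((16−12)/6)² = 0.444
te_F = (10 + 4·12 + 26)/6 = 84/6 = 14; σ²_F = ((26−10)/6)² = 7.111
te_G = (11 + 4·12 + 13)/6 = 72/6 = 12; σ²_G = ((13−11)/6)² = 0.111
te_H = (1 + 4·2 + 15)/6 = 24/6 = 4; σ²_H = ((15−1)/6)² = 5.444
te_I = (3 + 4·7 + 11)/6 = 42/6 = 7; σ²_I = ((11−3)/6)² = 1.778

Forward pass:
ES_A = 0; EF_A = 11
ES_B = 0; EF_B = 11
ES_C = 0; EF_C = 10
ES_D = 0; EF_D = 12
ES_E = max(EF_A=11, EF_B=11) = 11; EF_E = 11+14 = 25
ES_F = 12; EF_F = 12+14 = 26
ES_G = max(EF_B=11, EF_D=12) = 12; EF_G = 12+12 = 24
ES_H = max(EF_A=11, EF_B=11) = 11; EF_H = 11+4 = 15
ES_I = max(EF_B=11, EF_C=10, EF_E=25, EF_F=26, EF_G=24, EF_H=15) = 26; EF_I = 26+7 = 33
Expected project duration μ = 33 days. Critical path: D → F → I.

Variance along critical path = 1.778 + 7.111 + 1.778 = 10.667; σ = 3.266 days.
D = μ + z·σ = 33 + 2.326·3.266 = 40.6 days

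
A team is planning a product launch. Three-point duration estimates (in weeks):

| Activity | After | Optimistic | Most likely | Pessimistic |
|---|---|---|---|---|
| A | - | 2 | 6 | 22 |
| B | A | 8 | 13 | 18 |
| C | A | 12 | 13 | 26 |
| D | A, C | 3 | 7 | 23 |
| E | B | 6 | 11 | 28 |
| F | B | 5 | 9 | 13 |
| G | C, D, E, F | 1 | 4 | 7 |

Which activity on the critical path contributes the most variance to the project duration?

E

te_A = (2 + 4·6 + 22)/6 = 48/6 = 8; σ²_A = ((22−2)/6)² = 11.111
te_B = (8 + 4·13 + 18)/6 = 78/6 = 13; σ²_B = ((18−8)/6)² = 2.778
te_C = (12 + 4·13 + 26)/6 = 90/6 = 15; σ²_C = ((26−12)/6)² = 5.444
te_D = (3 + 4·7 + 23)/6 = 54/6 = 9; σ²_D = ((23−3)/6)² = 11.111
te_E = (6 + 4·11 + 28)/6 = 78/6 = 13; σ²_E = ((28−6)/6)² = 13.444
te_F = (5 + 4·9 + 13)/6 = 54/6 = 9; σ²_F = ((13−5)/6)² = 1.778
te_G = (1 + 4·4 + 7)/6 = 24/6 = 4; σ²_G = ((7−1)/6)² = 1.000

Forward pass:
ES_A = 0; EF_A = 8
ES_B = 8; EF_B = 8+13 = 21
ES_C = 8; EF_C = 8+15 = 23
ES_D = max(EF_A=8, EF_C=23) = 23; EF_D = 23+9 = 32
ES_E = 21; EF_E = 21+13 = 34
ES_F = 21; EF_F = 21+9 = 30
ES_G = max(EF_C=23, EF_D=32, EF_E=34, EF_F=30) = 34; EF_G = 34+4 = 38
Expected project duration μ = 38 weeks. Critical path: A → B → E → G.

Variances on critical path: σ²_A=11.111, σ²_B=2.778, σ²_E=13.444, σ²_G=1.000.
Largest is σ²_E = 13.444.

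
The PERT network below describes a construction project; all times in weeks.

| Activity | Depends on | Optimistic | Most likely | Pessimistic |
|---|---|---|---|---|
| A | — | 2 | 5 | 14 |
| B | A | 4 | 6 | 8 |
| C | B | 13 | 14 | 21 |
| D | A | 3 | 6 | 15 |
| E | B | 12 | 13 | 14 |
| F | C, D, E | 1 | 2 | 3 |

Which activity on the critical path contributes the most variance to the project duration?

te_A = (2 + 4·5 + 14)/6 = 36/6 = 6; σ²_A = ((14−2)/6)² = 4.000
te_B = (4 + 4·6 + 8)/6 = 36/6 = 6; σ²_B = ((8−4)/6)² = 0.444
te_C = (13 + 4·14 + 21)/6 = 90/6 = 15; σ²_C = ((21−13)/6)² = 1.778
te_D = (3 + 4·6 + 15)/6 = 42/6 = 7; σ²_D = ((15−3)/6)² = 4.000
te_E = (12 + 4·13 + 14)/6 = 78/6 = 13; σ²_E = ((14−12)/6)² = 0.111
te_F = (1 + 4·2 + 3)/6 = 12/6 = 2; σ²_F = ((3−1)/6)² = 0.111

Forward pass:
ES_A = 0; EF_A = 6
ES_B = 6; EF_B = 6+6 = 12
ES_C = 12; EF_C = 12+15 = 27
ES_D = 6; EF_D = 6+7 = 13
ES_E = 12; EF_E = 12+13 = 25
ES_F = max(EF_C=27, EF_D=13, EF_E=25) = 27; EF_F = 27+2 = 29
Expected project duration μ = 29 weeks. Critical path: A → B → C → F.

Variances on critical path: σ²_A=4.000, σ²_B=0.444, σ²_C=1.778, σ²_F=0.111.
Largest is σ²_A = 4.000.

A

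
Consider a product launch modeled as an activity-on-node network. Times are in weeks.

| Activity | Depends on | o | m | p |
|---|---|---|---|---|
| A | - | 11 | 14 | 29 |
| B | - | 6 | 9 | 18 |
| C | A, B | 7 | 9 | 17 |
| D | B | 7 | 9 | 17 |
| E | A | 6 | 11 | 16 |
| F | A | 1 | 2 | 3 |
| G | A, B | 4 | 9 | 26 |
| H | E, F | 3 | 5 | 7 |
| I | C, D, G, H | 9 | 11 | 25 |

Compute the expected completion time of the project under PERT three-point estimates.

45 weeks

te_A = (11 + 4·14 + 29)/6 = 96/6 = 16
te_B = (6 + 4·9 + 18)/6 = 60/6 = 10
te_C = (7 + 4·9 + 17)/6 = 60/6 = 10
te_D = (7 + 4·9 + 17)/6 = 60/6 = 10
te_E = (6 + 4·11 + 16)/6 = 66/6 = 11
te_F = (1 + 4·2 + 3)/6 = 12/6 = 2
te_G = (4 + 4·9 + 26)/6 = 66/6 = 11
te_H = (3 + 4·5 + 7)/6 = 30/6 = 5
te_I = (9 + 4·11 + 25)/6 = 78/6 = 13

Forward pass:
ES_A = 0; EF_A = 16
ES_B = 0; EF_B = 10
ES_C = max(EF_A=16, EF_B=10) = 16; EF_C = 16+10 = 26
ES_D = 10; EF_D = 10+10 = 20
ES_E = 16; EF_E = 16+11 = 27
ES_F = 16; EF_F = 16+2 = 18
ES_G = max(EF_A=16, EF_B=10) = 16; EF_G = 16+11 = 27
ES_H = max(EF_E=27, EF_F=18) = 27; EF_H = 27+5 = 32
ES_I = max(EF_C=26, EF_D=20, EF_G=27, EF_H=32) = 32; EF_I = 32+13 = 45
Expected project duration μ = 45 weeks. Critical path: A → E → H → I.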